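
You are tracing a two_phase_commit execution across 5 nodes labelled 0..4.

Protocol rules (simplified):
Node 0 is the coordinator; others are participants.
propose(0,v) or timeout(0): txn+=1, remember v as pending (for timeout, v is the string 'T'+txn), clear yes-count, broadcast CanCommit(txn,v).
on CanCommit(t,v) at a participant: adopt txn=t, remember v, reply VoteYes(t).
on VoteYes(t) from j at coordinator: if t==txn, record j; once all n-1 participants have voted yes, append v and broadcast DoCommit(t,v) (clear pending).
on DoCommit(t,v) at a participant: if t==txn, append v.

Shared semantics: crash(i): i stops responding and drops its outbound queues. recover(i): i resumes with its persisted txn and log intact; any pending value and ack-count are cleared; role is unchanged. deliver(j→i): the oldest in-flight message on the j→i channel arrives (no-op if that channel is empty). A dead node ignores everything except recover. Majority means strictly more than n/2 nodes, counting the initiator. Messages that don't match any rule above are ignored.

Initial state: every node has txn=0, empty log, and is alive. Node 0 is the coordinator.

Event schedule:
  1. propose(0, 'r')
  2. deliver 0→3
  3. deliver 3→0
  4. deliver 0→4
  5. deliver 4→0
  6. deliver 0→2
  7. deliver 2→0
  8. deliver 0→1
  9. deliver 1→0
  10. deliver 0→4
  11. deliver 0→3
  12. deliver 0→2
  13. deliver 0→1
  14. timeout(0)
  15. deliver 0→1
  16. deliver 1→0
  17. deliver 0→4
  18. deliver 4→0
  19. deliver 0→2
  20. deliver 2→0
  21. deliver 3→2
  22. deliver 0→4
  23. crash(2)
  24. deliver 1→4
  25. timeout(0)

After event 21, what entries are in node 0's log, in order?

step 1 propose(0,'r'): 0={coor,t=1,log=-}
step 2 deliver 0→3: 3={part,t=1,log=-}
step 3 deliver 3→0: —
step 4 deliver 0→4: 4={part,t=1,log=-}
step 5 deliver 4→0: —
step 6 deliver 0→2: 2={part,t=1,log=-}
step 7 deliver 2→0: —
step 8 deliver 0→1: 1={part,t=1,log=-}
step 9 deliver 1→0: 0={coor,t=1,log=r}
step 10 deliver 0→4: 4={part,t=1,log=r}
step 11 deliver 0→3: 3={part,t=1,log=r}
step 12 deliver 0→2: 2={part,t=1,log=r}
step 13 deliver 0→1: 1={part,t=1,log=r}
step 14 timeout(0): 0={coor,t=2,log=r}
step 15 deliver 0→1: 1={part,t=2,log=r}
step 16 deliver 1→0: —
step 17 deliver 0→4: 4={part,t=2,log=r}
step 18 deliver 4→0: —
step 19 deliver 0→2: 2={part,t=2,log=r}
step 20 deliver 2→0: —
step 21 deliver 3→2: —

r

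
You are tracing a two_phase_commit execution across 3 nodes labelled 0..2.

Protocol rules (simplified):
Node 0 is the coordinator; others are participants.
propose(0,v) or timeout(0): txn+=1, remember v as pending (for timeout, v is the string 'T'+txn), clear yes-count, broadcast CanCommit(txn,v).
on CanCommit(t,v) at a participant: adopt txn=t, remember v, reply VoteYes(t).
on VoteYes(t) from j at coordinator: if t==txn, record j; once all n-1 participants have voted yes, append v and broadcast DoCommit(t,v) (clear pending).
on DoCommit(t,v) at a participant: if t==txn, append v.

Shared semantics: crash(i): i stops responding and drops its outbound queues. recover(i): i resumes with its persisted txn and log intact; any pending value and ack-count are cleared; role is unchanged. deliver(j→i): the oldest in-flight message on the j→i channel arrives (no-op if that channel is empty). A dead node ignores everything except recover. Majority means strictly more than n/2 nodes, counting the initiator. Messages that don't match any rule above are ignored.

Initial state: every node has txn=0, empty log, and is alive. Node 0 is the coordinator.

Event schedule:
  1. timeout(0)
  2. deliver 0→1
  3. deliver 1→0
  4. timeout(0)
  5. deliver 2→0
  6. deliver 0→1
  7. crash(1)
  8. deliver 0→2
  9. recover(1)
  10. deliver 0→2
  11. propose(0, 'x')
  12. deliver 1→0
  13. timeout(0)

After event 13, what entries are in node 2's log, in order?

1. timeout(0):  <0:coor t1 ->
2. deliver 0→1:  <1:part t1 ->
3. deliver 1→0:  nop
4. timeout(0):  <0:coor t2 ->
5. deliver 2→0:  nop
6. deliver 0→1:  <1:part t2 ->
7. crash(1):  <1:✗part t2 ->
8. deliver 0→2:  <2:part t1 ->
9. recover(1):  <1:part t2 ->
10. deliver 0→2:  <2:part t2 ->
11. propose(0,'x'):  <0:coor t3 ->
12. deliver 1→0:  nop
13. timeout(0):  <0:coor t4 ->

empty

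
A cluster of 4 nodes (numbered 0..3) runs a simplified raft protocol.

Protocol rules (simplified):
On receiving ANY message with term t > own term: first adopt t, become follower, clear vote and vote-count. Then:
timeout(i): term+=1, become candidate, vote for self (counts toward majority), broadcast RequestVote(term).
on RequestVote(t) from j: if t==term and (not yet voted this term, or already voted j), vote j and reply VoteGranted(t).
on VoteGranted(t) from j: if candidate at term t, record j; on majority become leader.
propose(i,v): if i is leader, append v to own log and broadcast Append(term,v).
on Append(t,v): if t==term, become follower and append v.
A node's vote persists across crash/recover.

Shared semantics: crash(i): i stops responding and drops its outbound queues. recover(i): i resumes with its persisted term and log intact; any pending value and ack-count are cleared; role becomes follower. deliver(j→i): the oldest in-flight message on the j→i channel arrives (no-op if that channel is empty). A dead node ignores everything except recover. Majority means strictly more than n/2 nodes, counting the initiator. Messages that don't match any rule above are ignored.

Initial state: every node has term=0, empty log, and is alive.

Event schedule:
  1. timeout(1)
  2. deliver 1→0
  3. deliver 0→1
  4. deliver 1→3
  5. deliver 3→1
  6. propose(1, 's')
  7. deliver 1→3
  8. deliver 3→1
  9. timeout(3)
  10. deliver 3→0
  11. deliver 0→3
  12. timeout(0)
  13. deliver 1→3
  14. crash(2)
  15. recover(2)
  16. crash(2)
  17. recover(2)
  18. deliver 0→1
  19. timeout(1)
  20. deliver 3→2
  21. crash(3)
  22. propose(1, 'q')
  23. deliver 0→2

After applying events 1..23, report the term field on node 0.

1. timeout(1):  <1:cand t1 ->
2. deliver 1→0:  <0:foll t1 ->
3. deliver 0→1:  nop
4. deliver 1→3:  <3:foll t1 ->
5. deliver 3→1:  <1:lead t1 ->
6. propose(1,'s'):  <1:lead t1 s>
7. deliver 1→3:  <3:foll t1 s>
8. deliver 3→1:  nop
9. timeout(3):  <3:cand t2 s>
10. deliver 3→0:  <0:foll t2 ->
11. deliver 0→3:  nop
12. timeout(0):  <0:cand t3 ->
13. deliver 1→3:  nop
14. crash(2):  <2:✗foll t0 ->
15. recover(2):  <2:foll t0 ->
16. crash(2):  <2:✗foll t0 ->
17. recover(2):  <2:foll t0 ->
18. deliver 0→1:  <1:foll t3 s>
19. timeout(1):  <1:cand t4 s>
20. deliver 3→2:  <2:foll t2 ->
21. crash(3):  <3:✗cand t2 s>
22. propose(1,'q'):  nop
23. deliver 0→2:  <2:foll t3 ->

3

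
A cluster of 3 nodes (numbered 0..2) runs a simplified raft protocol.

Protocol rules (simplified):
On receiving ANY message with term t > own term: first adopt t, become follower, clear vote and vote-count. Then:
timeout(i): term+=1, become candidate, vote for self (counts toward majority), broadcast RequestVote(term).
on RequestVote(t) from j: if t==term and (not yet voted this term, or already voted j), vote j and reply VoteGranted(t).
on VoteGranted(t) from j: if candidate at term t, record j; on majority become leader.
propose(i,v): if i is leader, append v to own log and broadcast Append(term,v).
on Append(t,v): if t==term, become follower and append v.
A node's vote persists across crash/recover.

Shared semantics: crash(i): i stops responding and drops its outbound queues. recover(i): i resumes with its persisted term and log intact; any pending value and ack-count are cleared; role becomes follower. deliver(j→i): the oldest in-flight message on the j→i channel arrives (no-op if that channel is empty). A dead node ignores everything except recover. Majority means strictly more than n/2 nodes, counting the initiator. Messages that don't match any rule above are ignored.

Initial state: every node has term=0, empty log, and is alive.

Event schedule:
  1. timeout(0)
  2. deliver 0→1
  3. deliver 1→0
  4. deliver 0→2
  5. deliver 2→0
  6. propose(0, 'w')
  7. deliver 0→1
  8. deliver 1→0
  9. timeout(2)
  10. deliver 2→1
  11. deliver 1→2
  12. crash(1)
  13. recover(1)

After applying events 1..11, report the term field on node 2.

[1] timeout(0) → N0(cand t1 [-])
[2] deliver 0→1 → N1(foll t1 [-])
[3] deliver 1→0 → N0(lead t1 [-])
[4] deliver 0→2 → N2(foll t1 [-])
[5] deliver 2→0 → ∅
[6] propose(0,'w') → N0(lead t1 [w])
[7] deliver 0→1 → N1(foll t1 [w])
[8] deliver 1→0 → ∅
[9] timeout(2) → N2(cand t2 [-])
[10] deliver 2→1 → N1(foll t2 [w])
[11] deliver 1→2 → N2(lead t2 [-])

2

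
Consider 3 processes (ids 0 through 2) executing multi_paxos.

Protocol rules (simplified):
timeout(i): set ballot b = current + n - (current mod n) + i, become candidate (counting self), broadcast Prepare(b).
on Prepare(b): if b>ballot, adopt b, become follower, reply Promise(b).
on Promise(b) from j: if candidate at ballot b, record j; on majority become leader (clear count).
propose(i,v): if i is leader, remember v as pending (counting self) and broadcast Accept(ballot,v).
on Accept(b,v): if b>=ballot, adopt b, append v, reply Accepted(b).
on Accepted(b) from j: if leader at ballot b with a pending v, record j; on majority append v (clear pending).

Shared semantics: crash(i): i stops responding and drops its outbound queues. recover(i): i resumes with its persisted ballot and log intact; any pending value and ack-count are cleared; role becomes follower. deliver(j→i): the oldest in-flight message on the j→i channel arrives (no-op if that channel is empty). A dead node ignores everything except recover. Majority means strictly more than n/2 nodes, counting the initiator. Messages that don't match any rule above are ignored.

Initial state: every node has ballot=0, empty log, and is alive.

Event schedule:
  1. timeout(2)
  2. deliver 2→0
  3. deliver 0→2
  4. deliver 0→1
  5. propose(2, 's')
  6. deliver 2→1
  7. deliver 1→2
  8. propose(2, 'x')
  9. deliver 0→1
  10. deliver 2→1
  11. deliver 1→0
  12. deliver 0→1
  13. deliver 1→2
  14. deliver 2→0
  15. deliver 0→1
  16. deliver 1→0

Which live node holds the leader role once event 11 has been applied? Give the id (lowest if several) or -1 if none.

1. timeout(2):  <2:cand b5 ->
2. deliver 2→0:  <0:foll b5 ->
3. deliver 0→2:  <2:lead b5 ->
4. deliver 0→1:  nop
5. propose(2,'s'):  nop
6. deliver 2→1:  <1:foll b5 ->
7. deliver 1→2:  nop
8. propose(2,'x'):  nop
9. deliver 0→1:  nop
10. deliver 2→1:  <1:foll b5 s>
11. deliver 1→0:  nop

2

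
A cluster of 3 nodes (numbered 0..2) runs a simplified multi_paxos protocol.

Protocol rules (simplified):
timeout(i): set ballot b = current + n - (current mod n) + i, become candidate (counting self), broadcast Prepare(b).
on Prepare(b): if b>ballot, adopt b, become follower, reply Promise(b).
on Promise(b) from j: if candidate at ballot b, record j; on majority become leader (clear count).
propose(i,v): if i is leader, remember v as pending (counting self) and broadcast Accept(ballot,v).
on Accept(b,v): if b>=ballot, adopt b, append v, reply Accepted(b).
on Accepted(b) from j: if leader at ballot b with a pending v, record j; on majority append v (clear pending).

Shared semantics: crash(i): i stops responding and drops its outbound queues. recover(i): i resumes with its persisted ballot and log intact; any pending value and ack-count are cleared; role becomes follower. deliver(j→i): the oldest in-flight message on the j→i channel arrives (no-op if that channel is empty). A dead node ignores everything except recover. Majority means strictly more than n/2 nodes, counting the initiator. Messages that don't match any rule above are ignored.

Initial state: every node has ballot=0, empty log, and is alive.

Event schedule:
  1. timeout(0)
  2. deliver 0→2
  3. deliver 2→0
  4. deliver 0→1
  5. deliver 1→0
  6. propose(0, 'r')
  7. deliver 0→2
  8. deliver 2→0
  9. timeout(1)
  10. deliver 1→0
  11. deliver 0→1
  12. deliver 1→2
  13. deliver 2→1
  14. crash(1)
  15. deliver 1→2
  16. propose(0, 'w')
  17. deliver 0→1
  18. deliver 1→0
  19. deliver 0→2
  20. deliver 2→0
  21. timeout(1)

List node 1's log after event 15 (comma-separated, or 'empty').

empty

step 1 timeout(0): 0={cand,b=3,log=-}
step 2 deliver 0→2: 2={foll,b=3,log=-}
step 3 deliver 2→0: 0={lead,b=3,log=-}
step 4 deliver 0→1: 1={foll,b=3,log=-}
step 5 deliver 1→0: —
step 6 propose(0,'r'): —
step 7 deliver 0→2: 2={foll,b=3,log=r}
step 8 deliver 2→0: 0={lead,b=3,log=r}
step 9 timeout(1): 1={cand,b=7,log=-}
step 10 deliver 1→0: 0={foll,b=7,log=r}
step 11 deliver 0→1: —
step 12 deliver 1→2: 2={foll,b=7,log=r}
step 13 deliver 2→1: 1={lead,b=7,log=-}
step 14 crash(1): 1={✗lead,b=7,log=-}
step 15 deliver 1→2: —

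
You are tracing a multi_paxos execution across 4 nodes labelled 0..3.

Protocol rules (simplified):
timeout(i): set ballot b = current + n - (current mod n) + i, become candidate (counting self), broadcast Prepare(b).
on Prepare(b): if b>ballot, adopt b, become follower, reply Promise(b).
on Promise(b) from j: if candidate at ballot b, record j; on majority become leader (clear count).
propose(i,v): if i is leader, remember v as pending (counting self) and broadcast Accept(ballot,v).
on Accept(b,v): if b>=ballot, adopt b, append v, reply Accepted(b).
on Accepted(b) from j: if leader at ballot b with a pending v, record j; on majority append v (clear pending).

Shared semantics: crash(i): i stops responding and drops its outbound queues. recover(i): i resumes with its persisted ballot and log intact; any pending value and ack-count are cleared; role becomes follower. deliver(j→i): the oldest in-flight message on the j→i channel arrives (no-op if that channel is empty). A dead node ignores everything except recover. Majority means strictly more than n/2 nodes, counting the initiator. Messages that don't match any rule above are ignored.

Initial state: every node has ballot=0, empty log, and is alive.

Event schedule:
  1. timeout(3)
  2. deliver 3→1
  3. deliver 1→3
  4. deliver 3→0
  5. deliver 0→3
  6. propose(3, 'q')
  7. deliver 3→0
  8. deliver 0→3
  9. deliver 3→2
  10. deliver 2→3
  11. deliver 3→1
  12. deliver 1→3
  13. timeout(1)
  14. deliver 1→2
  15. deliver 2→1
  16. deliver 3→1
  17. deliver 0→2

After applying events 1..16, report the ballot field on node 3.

7

after 1 — timeout(3): n3:cand/b7/[-]
after 2 — deliver 3→1: n1:foll/b7/[-]
after 3 — deliver 1→3: ·
after 4 — deliver 3→0: n0:foll/b7/[-]
after 5 — deliver 0→3: n3:lead/b7/[-]
after 6 — propose(3,'q'): ·
after 7 — deliver 3→0: n0:foll/b7/[q]
after 8 — deliver 0→3: ·
after 9 — deliver 3→2: n2:foll/b7/[-]
after 10 — deliver 2→3: ·
after 11 — deliver 3→1: n1:foll/b7/[q]
after 12 — deliver 1→3: n3:lead/b7/[q]
after 13 — timeout(1): n1:cand/b9/[q]
after 14 — deliver 1→2: n2:foll/b9/[-]
after 15 — deliver 2→1: ·
after 16 — deliver 3→1: ·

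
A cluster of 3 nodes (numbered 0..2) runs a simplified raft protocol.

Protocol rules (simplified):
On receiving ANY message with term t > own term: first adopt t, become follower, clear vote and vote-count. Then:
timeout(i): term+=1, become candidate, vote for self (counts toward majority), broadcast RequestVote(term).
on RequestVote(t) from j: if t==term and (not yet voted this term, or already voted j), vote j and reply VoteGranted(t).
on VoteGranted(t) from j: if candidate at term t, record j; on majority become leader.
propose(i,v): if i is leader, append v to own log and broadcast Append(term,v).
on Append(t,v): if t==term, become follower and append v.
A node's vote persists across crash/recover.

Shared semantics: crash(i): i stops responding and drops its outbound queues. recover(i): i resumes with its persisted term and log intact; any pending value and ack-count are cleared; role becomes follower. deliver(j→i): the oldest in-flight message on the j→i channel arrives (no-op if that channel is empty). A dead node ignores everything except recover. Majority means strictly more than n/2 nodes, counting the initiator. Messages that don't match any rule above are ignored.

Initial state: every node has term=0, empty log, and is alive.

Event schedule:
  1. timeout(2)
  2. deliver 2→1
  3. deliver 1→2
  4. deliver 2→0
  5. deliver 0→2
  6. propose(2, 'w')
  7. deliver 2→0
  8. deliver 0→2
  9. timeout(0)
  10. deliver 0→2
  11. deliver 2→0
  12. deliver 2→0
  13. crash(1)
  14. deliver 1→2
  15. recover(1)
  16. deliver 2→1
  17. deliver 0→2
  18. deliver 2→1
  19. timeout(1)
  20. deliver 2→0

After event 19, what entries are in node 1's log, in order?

step 1 timeout(2): 2={cand,t=1,log=-}
step 2 deliver 2→1: 1={foll,t=1,log=-}
step 3 deliver 1→2: 2={lead,t=1,log=-}
step 4 deliver 2→0: 0={foll,t=1,log=-}
step 5 deliver 0→2: —
step 6 propose(2,'w'): 2={lead,t=1,log=w}
step 7 deliver 2→0: 0={foll,t=1,log=w}
step 8 deliver 0→2: —
step 9 timeout(0): 0={cand,t=2,log=w}
step 10 deliver 0→2: 2={foll,t=2,log=w}
step 11 deliver 2→0: 0={lead,t=2,log=w}
step 12 deliver 2→0: —
step 13 crash(1): 1={✗foll,t=1,log=-}
step 14 deliver 1→2: —
step 15 recover(1): 1={foll,t=1,log=-}
step 16 deliver 2→1: 1={foll,t=1,log=w}
step 17 deliver 0→2: —
step 18 deliver 2→1: —
step 19 timeout(1): 1={cand,t=2,log=w}

w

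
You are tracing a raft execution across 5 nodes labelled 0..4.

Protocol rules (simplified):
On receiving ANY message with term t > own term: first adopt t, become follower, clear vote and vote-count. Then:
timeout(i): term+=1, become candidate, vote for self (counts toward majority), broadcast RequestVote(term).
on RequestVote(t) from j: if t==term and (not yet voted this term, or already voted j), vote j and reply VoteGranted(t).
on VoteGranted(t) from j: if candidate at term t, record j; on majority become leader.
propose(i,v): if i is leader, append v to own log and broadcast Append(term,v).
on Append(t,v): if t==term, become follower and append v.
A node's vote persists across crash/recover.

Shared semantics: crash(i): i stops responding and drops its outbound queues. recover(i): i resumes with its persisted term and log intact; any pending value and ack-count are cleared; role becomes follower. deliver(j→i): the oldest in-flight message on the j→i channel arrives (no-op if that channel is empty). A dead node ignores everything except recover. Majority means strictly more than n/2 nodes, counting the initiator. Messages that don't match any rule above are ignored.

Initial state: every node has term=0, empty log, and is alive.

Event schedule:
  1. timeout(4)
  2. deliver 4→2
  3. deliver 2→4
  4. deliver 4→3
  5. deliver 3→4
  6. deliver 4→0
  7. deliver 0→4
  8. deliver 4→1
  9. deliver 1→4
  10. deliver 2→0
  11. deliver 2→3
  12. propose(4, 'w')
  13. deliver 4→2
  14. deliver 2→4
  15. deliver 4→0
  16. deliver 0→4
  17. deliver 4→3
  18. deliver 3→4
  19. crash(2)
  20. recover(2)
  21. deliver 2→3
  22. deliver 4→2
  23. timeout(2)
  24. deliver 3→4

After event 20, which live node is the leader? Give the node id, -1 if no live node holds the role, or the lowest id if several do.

4

1. timeout(4):  <4:cand t1 ->
2. deliver 4→2:  <2:foll t1 ->
3. deliver 2→4:  nop
4. deliver 4→3:  <3:foll t1 ->
5. deliver 3→4:  <4:lead t1 ->
6. deliver 4→0:  <0:foll t1 ->
7. deliver 0→4:  nop
8. deliver 4→1:  <1:foll t1 ->
9. deliver 1→4:  nop
10. deliver 2→0:  nop
11. deliver 2→3:  nop
12. propose(4,'w'):  <4:lead t1 w>
13. deliver 4→2:  <2:foll t1 w>
14. deliver 2→4:  nop
15. deliver 4→0:  <0:foll t1 w>
16. deliver 0→4:  nop
17. deliver 4→3:  <3:foll t1 w>
18. deliver 3→4:  nop
19. crash(2):  <2:✗foll t1 w>
20. recover(2):  <2:foll t1 w>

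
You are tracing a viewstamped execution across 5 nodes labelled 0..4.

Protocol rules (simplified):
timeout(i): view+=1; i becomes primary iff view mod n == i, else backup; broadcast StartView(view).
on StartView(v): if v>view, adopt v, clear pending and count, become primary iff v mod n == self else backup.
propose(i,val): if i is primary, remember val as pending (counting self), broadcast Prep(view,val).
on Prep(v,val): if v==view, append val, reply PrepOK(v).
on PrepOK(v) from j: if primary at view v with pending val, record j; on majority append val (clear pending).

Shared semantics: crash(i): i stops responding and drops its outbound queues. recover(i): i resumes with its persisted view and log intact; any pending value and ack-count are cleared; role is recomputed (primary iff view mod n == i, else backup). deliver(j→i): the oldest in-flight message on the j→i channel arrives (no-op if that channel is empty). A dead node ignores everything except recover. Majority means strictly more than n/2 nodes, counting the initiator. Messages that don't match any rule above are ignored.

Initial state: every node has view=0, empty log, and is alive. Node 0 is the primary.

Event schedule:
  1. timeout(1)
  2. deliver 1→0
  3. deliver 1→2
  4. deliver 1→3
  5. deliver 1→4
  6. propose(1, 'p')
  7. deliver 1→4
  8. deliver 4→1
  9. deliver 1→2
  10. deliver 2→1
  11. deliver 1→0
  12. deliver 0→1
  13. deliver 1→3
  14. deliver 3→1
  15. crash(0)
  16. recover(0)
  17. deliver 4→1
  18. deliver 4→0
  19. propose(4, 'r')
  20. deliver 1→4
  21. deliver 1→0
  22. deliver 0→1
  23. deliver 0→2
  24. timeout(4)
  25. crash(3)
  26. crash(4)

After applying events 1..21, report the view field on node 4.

[1] timeout(1) → N1(prim v1 [-])
[2] deliver 1→0 → N0(back v1 [-])
[3] deliver 1→2 → N2(back v1 [-])
[4] deliver 1→3 → N3(back v1 [-])
[5] deliver 1→4 → N4(back v1 [-])
[6] propose(1,'p') → ∅
[7] deliver 1→4 → N4(back v1 [p])
[8] deliver 4→1 → ∅
[9] deliver 1→2 → N2(back v1 [p])
[10] deliver 2→1 → N1(prim v1 [p])
[11] deliver 1→0 → N0(back v1 [p])
[12] deliver 0→1 → ∅
[13] deliver 1→3 → N3(back v1 [p])
[14] deliver 3→1 → ∅
[15] crash(0) → N0(✗back v1 [p])
[16] recover(0) → N0(back v1 [p])
[17] deliver 4→1 → ∅
[18] deliver 4→0 → ∅
[19] propose(4,'r') → ∅
[20] deliver 1→4 → ∅
[21] deliver 1→0 → ∅

1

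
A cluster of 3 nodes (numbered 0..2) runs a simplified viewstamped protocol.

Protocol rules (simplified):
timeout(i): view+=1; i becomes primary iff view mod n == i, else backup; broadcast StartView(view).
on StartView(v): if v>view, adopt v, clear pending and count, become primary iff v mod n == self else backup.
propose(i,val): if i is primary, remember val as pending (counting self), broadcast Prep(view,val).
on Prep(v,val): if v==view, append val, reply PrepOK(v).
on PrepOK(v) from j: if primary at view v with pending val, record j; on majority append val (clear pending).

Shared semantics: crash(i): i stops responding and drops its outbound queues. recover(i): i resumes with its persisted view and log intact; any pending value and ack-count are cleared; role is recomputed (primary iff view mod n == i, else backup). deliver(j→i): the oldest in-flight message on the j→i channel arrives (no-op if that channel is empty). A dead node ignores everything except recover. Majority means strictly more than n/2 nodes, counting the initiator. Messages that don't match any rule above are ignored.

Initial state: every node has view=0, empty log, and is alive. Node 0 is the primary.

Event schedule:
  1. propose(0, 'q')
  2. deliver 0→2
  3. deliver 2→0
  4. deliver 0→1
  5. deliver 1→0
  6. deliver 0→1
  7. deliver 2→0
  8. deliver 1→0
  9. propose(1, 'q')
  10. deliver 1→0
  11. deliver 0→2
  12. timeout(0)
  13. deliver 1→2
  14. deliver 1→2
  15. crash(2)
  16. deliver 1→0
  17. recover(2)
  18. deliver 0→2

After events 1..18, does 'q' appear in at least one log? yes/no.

yes

1. propose(0,'q'):  nop
2. deliver 0→2:  <2:back v0 q>
3. deliver 2→0:  <0:prim v0 q>
4. deliver 0→1:  <1:back v0 q>
5. deliver 1→0:  nop
6. deliver 0→1:  nop
7. deliver 2→0:  nop
8. deliver 1→0:  nop
9. propose(1,'q'):  nop
10. deliver 1→0:  nop
11. deliver 0→2:  nop
12. timeout(0):  <0:back v1 q>
13. deliver 1→2:  nop
14. deliver 1→2:  nop
15. crash(2):  <2:✗back v0 q>
16. deliver 1→0:  nop
17. recover(2):  <2:back v0 q>
18. deliver 0→2:  <2:back v1 q>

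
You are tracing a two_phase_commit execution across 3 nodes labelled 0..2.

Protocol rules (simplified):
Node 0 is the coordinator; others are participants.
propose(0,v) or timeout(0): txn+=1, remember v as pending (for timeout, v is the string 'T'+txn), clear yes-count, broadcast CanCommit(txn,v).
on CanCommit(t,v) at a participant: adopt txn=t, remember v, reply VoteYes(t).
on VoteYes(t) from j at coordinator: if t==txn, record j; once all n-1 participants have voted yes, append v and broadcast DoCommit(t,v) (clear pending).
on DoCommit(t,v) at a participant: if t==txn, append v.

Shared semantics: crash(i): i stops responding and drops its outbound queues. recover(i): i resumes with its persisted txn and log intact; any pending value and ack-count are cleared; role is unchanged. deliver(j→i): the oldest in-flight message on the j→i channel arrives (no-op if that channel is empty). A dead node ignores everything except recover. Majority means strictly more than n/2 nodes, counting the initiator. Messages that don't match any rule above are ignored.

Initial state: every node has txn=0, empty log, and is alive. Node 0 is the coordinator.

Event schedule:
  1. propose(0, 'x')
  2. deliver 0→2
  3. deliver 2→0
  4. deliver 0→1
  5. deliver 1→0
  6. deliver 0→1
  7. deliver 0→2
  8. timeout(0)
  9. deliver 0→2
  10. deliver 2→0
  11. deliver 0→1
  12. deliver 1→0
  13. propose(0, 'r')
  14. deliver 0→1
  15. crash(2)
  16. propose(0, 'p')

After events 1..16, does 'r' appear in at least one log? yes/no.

[1] propose(0,'x') → N0(coor t1 [-])
[2] deliver 0→2 → N2(part t1 [-])
[3] deliver 2→0 → ∅
[4] deliver 0→1 → N1(part t1 [-])
[5] deliver 1→0 → N0(coor t1 [x])
[6] deliver 0→1 → N1(part t1 [x])
[7] deliver 0→2 → N2(part t1 [x])
[8] timeout(0) → N0(coor t2 [x])
[9] deliver 0→2 → N2(part t2 [x])
[10] deliver 2→0 → ∅
[11] deliver 0→1 → N1(part t2 [x])
[12] deliver 1→0 → N0(coor t2 [x,T2])
[13] propose(0,'r') → N0(coor t3 [x,T2])
[14] deliver 0→1 → N1(part t2 [x,T2])
[15] crash(2) → N2(✗part t2 [x])
[16] propose(0,'p') → N0(coor t4 [x,T2])

no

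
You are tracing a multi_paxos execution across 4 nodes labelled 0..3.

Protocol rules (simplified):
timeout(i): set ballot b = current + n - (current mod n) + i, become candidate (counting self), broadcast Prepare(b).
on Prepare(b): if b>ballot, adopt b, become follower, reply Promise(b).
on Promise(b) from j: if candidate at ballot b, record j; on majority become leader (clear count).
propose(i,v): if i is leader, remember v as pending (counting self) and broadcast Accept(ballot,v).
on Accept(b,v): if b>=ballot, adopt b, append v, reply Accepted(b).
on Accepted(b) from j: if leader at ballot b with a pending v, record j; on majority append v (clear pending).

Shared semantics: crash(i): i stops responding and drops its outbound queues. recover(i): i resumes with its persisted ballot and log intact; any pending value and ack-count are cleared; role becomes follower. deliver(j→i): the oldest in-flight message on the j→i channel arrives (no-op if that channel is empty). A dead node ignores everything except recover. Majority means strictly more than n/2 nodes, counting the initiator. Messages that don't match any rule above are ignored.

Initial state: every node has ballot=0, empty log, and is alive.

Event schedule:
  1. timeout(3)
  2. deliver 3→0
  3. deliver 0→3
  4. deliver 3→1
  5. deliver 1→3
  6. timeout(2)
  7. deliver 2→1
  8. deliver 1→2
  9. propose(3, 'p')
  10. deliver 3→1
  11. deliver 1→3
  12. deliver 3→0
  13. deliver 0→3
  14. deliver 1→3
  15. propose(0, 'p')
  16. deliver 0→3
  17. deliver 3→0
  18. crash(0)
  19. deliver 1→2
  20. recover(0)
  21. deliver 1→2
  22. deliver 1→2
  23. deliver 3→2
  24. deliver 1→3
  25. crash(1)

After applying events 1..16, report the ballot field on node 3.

7

e1 timeout(3): 3[cand,b=7,-]
e2 deliver 3→0: 0[foll,b=7,-]
e3 deliver 0→3: ·
e4 deliver 3→1: 1[foll,b=7,-]
e5 deliver 1→3: 3[lead,b=7,-]
e6 timeout(2): 2[cand,b=6,-]
e7 deliver 2→1: ·
e8 deliver 1→2: ·
e9 propose(3,'p'): ·
e10 deliver 3→1: 1[foll,b=7,p]
e11 deliver 1→3: ·
e12 deliver 3→0: 0[foll,b=7,p]
e13 deliver 0→3: 3[lead,b=7,p]
e14 deliver 1→3: ·
e15 propose(0,'p'): ·
e16 deliver 0→3: ·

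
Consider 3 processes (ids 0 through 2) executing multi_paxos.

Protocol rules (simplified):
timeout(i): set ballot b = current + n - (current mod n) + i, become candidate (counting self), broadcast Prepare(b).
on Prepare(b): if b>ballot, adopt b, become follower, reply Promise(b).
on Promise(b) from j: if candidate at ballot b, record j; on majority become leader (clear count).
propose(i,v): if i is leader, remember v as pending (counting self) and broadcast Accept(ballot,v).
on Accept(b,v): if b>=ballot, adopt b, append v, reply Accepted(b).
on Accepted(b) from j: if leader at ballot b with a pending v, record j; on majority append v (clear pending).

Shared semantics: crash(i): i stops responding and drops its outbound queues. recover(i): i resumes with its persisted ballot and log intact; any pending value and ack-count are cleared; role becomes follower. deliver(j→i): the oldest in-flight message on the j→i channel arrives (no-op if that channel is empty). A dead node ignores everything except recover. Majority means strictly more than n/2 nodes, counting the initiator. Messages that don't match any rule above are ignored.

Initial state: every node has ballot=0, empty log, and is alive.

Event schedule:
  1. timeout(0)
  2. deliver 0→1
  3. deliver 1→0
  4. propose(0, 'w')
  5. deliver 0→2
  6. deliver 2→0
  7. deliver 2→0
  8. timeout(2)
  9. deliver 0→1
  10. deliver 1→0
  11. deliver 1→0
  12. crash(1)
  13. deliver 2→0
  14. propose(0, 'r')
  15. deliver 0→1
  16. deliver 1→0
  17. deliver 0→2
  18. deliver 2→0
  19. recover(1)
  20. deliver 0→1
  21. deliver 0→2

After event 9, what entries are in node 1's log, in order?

w

e1 timeout(0): 0[cand,b=3,-]
e2 deliver 0→1: 1[foll,b=3,-]
e3 deliver 1→0: 0[lead,b=3,-]
e4 propose(0,'w'): ·
e5 deliver 0→2: 2[foll,b=3,-]
e6 deliver 2→0: ·
e7 deliver 2→0: ·
e8 timeout(2): 2[cand,b=8,-]
e9 deliver 0→1: 1[foll,b=3,w]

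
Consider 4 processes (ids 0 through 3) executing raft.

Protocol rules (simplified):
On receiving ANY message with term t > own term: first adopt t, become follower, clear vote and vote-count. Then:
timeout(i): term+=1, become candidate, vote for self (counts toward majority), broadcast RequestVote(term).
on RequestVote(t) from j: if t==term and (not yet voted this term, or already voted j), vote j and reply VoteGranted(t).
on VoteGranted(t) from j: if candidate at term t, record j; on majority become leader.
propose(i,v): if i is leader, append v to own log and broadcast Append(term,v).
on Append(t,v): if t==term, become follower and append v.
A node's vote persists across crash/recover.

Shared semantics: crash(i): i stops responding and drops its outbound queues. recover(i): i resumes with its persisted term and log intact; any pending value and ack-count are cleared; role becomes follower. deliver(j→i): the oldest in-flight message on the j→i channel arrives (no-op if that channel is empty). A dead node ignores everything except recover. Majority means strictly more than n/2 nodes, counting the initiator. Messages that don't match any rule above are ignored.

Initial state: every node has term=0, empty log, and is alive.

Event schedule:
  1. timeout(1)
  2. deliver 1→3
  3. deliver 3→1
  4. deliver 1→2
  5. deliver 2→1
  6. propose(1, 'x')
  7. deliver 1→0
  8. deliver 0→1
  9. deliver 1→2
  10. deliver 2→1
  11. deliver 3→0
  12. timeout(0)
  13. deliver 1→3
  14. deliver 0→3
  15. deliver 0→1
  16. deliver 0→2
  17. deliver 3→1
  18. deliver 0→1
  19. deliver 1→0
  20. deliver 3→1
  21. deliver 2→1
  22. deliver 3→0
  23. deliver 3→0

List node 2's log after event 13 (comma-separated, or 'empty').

x

after 1 — timeout(1): n1:cand/t1/[-]
after 2 — deliver 1→3: n3:foll/t1/[-]
after 3 — deliver 3→1: ·
after 4 — deliver 1→2: n2:foll/t1/[-]
after 5 — deliver 2→1: n1:lead/t1/[-]
after 6 — propose(1,'x'): n1:lead/t1/[x]
after 7 — deliver 1→0: n0:foll/t1/[-]
after 8 — deliver 0→1: ·
after 9 — deliver 1→2: n2:foll/t1/[x]
after 10 — deliver 2→1: ·
after 11 — deliver 3→0: ·
after 12 — timeout(0): n0:cand/t2/[-]
after 13 — deliver 1→3: n3:foll/t1/[x]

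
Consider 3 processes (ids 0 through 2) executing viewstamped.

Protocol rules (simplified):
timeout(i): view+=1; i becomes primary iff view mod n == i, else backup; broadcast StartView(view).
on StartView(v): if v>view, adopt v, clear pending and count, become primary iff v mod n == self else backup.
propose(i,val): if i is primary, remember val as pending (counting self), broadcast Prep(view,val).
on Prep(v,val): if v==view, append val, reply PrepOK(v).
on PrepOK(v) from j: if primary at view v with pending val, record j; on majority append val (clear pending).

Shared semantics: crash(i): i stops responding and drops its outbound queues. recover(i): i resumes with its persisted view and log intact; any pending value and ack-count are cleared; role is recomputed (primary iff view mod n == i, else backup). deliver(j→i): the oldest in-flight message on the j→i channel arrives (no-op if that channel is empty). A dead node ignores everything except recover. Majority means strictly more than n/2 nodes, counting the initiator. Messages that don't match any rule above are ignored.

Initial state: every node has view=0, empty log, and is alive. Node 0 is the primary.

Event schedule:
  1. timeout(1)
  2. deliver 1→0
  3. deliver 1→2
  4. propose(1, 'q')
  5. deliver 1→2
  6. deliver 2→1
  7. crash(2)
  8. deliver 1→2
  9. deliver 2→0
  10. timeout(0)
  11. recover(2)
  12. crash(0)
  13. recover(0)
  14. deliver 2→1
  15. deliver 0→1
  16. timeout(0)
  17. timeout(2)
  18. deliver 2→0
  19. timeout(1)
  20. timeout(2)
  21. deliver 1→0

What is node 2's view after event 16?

1

e1 timeout(1): 1[prim,v=1,-]
e2 deliver 1→0: 0[back,v=1,-]
e3 deliver 1→2: 2[back,v=1,-]
e4 propose(1,'q'): ·
e5 deliver 1→2: 2[back,v=1,q]
e6 deliver 2→1: 1[prim,v=1,q]
e7 crash(2): 2[✗back,v=1,q]
e8 deliver 1→2: ·
e9 deliver 2→0: ·
e10 timeout(0): 0[back,v=2,-]
e11 recover(2): 2[back,v=1,q]
e12 crash(0): 0[✗back,v=2,-]
e13 recover(0): 0[back,v=2,-]
e14 deliver 2→1: ·
e15 deliver 0→1: ·
e16 timeout(0): 0[prim,v=3,-]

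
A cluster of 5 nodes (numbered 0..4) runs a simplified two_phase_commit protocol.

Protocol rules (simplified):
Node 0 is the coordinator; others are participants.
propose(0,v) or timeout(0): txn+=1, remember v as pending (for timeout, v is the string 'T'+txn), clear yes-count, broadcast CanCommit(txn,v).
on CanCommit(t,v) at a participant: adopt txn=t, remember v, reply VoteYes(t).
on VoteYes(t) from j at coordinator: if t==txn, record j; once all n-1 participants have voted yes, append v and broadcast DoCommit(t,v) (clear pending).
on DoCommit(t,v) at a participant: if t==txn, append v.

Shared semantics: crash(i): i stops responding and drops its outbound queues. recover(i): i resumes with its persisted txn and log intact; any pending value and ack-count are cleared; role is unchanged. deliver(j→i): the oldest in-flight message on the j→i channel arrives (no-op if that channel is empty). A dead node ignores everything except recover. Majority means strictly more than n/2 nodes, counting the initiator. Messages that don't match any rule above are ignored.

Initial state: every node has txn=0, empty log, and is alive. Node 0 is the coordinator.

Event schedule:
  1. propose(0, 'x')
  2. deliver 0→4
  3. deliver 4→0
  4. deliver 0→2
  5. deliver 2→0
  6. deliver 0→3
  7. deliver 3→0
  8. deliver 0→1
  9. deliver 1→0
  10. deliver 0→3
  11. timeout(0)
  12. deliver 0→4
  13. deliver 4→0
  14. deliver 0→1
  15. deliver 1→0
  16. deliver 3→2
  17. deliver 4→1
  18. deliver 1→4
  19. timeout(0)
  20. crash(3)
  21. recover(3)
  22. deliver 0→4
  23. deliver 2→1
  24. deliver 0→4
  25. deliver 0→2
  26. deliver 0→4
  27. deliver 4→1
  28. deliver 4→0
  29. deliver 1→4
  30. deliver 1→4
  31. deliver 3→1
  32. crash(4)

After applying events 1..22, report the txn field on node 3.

1. propose(0,'x'):  <0:coor t1 ->
2. deliver 0→4:  <4:part t1 ->
3. deliver 4→0:  nop
4. deliver 0→2:  <2:part t1 ->
5. deliver 2→0:  nop
6. deliver 0→3:  <3:part t1 ->
7. deliver 3→0:  nop
8. deliver 0→1:  <1:part t1 ->
9. deliver 1→0:  <0:coor t1 x>
10. deliver 0→3:  <3:part t1 x>
11. timeout(0):  <0:coor t2 x>
12. deliver 0→4:  <4:part t1 x>
13. deliver 4→0:  nop
14. deliver 0→1:  <1:part t1 x>
15. deliver 1→0:  nop
16. deliver 3→2:  nop
17. deliver 4→1:  nop
18. deliver 1→4:  nop
19. timeout(0):  <0:coor t3 x>
20. crash(3):  <3:✗part t1 x>
21. recover(3):  <3:part t1 x>
22. deliver 0→4:  <4:part t2 x>

1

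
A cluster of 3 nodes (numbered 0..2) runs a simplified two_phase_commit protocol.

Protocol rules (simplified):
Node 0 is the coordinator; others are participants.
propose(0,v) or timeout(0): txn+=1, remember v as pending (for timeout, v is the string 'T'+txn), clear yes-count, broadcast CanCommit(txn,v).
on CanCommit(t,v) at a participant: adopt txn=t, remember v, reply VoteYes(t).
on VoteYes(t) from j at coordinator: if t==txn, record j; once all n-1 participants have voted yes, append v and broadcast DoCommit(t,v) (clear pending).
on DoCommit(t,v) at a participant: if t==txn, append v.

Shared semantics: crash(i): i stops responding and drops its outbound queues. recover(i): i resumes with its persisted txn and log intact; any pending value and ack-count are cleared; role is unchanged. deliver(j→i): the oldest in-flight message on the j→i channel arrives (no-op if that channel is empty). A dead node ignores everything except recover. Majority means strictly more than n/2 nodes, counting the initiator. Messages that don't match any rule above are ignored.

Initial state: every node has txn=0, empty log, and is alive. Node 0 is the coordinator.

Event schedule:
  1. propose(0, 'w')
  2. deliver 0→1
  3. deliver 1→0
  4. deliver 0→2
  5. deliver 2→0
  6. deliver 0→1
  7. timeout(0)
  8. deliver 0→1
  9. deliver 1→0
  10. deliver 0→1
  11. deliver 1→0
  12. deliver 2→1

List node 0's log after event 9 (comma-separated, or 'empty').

w

after 1 — propose(0,'w'): n0:coor/t1/[-]
after 2 — deliver 0→1: n1:part/t1/[-]
after 3 — deliver 1→0: ·
after 4 — deliver 0→2: n2:part/t1/[-]
after 5 — deliver 2→0: n0:coor/t1/[w]
after 6 — deliver 0→1: n1:part/t1/[w]
after 7 — timeout(0): n0:coor/t2/[w]
after 8 — deliver 0→1: n1:part/t2/[w]
after 9 — deliver 1→0: ·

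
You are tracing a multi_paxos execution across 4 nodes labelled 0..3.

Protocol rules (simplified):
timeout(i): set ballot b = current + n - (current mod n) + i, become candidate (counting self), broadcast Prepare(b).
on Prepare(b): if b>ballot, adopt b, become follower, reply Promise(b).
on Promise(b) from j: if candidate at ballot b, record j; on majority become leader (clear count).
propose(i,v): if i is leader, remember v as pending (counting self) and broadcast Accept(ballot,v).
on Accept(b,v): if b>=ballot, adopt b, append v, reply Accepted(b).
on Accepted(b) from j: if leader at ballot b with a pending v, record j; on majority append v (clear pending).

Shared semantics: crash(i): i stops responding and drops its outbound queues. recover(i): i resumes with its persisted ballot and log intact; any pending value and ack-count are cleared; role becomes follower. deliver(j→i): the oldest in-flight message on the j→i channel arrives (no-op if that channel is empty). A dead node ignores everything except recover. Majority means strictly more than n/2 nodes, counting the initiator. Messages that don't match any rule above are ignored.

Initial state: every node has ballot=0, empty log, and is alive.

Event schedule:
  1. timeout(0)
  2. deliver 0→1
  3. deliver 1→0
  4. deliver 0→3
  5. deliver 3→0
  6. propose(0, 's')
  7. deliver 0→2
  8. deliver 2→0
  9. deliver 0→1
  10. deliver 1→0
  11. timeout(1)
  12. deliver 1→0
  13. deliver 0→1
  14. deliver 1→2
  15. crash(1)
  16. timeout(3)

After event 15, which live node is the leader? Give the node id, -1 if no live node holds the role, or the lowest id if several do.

[1] timeout(0) → N0(cand b4 [-])
[2] deliver 0→1 → N1(foll b4 [-])
[3] deliver 1→0 → ∅
[4] deliver 0→3 → N3(foll b4 [-])
[5] deliver 3→0 → N0(lead b4 [-])
[6] propose(0,'s') → ∅
[7] deliver 0→2 → N2(foll b4 [-])
[8] deliver 2→0 → ∅
[9] deliver 0→1 → N1(foll b4 [s])
[10] deliver 1→0 → ∅
[11] timeout(1) → N1(cand b9 [s])
[12] deliver 1→0 → N0(foll b9 [-])
[13] deliver 0→1 → ∅
[14] deliver 1→2 → N2(foll b9 [-])
[15] crash(1) → N1(✗cand b9 [s])

-1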